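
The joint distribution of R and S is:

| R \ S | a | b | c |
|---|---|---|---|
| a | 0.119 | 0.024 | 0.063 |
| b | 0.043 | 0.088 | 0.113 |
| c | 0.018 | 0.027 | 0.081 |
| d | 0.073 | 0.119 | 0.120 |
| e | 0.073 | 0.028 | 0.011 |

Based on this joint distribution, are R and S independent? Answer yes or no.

no

P(R=a) = 0.206 and P(S=a) = 0.326, so their product is 0.06716, but P(R=a, S=a) = 0.119. Since these differ, R and S are not independent.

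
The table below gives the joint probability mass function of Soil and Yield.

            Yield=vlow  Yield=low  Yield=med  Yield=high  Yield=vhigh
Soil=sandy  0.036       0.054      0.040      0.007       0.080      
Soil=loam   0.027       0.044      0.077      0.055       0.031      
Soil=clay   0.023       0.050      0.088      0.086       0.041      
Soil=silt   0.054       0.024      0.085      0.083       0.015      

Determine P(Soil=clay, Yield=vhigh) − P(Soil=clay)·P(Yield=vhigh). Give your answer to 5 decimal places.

P(Soil=clay) = 0.023 + 0.050 + 0.088 + 0.086 + 0.041 = 0.288.
P(Yield=vhigh) = 0.080 + 0.031 + 0.041 + 0.015 = 0.167.
P(Soil=clay, Yield=vhigh) − P(Soil=clay)P(Yield=vhigh) = 0.041 − 0.288×0.167 = -0.00710.

-0.00710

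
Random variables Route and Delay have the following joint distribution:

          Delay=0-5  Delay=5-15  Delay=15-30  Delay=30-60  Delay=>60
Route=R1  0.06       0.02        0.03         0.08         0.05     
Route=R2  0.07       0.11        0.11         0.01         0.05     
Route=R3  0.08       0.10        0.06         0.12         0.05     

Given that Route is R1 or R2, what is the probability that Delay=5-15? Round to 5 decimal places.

0.22034

P(Route=R1) = 0.06 + 0.02 + 0.03 + 0.08 + 0.05 = 0.24.
P(Route=R2) = 0.07 + 0.11 + 0.11 + 0.01 + 0.05 = 0.35.
P(Route ∈ {R1, R2}) = 0.24 + 0.35 = 0.59; P(Delay=5-15, Route ∈ {R1, R2}) = 0.02 + 0.11 = 0.13.
P(Delay=5-15 | Route ∈ {R1, R2}) = 0.13/0.59 = 0.22034.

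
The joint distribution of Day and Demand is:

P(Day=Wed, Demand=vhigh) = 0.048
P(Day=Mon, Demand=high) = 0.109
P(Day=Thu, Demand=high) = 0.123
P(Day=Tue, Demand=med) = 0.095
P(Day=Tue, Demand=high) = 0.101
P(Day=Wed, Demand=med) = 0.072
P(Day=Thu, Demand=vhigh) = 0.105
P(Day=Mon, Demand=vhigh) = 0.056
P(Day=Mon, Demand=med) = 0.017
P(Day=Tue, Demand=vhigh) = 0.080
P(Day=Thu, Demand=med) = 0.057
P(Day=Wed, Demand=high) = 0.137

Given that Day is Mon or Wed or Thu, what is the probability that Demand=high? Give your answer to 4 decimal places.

0.5097

P(Day=Mon) = 0.017 + 0.109 + 0.056 = 0.182.
P(Day=Wed) = 0.072 + 0.137 + 0.048 = 0.257.
P(Day=Thu) = 0.057 + 0.123 + 0.105 = 0.285.
P(Day ∈ {Mon, Wed, Thu}) = 0.182 + 0.257 + 0.285 = 0.724; P(Demand=high, Day ∈ {Mon, Wed, Thu}) = 0.109 + 0.137 + 0.123 = 0.369.
P(Demand=high | Day ∈ {Mon, Wed, Thu}) = 0.369/0.724 = 0.5097.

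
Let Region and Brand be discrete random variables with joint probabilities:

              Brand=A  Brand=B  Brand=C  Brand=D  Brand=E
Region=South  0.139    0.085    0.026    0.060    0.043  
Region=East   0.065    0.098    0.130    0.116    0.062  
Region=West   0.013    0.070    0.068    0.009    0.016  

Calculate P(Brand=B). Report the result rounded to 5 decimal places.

P(Brand=B) = 0.085 + 0.098 + 0.070 = 0.253.

0.25300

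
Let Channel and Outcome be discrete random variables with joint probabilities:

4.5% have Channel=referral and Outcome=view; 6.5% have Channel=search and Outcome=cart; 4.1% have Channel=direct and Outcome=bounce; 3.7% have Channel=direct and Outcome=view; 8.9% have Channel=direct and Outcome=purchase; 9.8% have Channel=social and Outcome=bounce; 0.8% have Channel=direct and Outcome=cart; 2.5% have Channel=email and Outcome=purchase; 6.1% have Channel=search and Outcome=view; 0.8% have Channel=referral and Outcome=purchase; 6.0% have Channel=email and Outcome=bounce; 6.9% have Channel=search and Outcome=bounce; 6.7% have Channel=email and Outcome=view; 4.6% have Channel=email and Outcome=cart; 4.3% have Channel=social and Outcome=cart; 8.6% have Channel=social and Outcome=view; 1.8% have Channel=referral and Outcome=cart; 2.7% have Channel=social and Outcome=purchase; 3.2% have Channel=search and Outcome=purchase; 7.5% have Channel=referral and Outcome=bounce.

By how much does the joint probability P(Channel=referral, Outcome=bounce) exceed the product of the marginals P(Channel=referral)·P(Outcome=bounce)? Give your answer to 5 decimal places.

0.02492

P(Channel=referral) = 0.075 + 0.045 + 0.018 + 0.008 = 0.146.
P(Outcome=bounce) = 0.060 + 0.069 + 0.098 + 0.041 + 0.075 = 0.343.
P(Channel=referral, Outcome=bounce) − P(Channel=referral)P(Outcome=bounce) = 0.075 − 0.146×0.343 = 0.02492.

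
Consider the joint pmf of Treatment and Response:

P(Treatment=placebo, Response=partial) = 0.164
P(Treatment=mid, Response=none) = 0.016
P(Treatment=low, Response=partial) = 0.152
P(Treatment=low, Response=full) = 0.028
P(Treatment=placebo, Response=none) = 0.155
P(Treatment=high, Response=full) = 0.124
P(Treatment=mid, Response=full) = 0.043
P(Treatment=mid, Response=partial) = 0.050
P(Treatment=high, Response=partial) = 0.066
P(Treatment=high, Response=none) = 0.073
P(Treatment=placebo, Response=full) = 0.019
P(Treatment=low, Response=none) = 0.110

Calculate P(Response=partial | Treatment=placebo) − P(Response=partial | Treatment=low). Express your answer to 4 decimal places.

P(Treatment=placebo) = 0.155 + 0.164 + 0.019 = 0.338; P(Response=partial | Treatment=placebo) = 0.164/0.338 = 0.48521.
P(Treatment=low) = 0.110 + 0.152 + 0.028 = 0.290; P(Response=partial | Treatment=low) = 0.152/0.290 = 0.52414.
Difference = -0.0389.

-0.0389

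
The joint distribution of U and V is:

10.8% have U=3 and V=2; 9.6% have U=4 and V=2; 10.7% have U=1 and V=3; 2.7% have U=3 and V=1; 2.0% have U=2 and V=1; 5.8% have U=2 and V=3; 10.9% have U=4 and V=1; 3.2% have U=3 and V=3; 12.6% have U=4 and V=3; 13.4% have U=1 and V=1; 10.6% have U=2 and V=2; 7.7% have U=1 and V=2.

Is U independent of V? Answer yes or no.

P(U=1) = 0.318 and P(V=2) = 0.387, so their product is 0.12307, but P(U=1, V=2) = 0.077. Since these differ, U and V are not independent.

no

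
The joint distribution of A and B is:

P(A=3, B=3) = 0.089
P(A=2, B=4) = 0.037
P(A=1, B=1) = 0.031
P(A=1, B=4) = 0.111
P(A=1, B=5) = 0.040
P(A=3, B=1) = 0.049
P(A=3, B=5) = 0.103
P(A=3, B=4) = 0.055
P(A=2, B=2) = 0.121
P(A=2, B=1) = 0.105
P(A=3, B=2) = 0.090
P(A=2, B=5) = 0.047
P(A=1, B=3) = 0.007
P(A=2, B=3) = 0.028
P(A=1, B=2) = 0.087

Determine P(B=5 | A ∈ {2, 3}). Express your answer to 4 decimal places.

P(A=2) = 0.105 + 0.121 + 0.028 + 0.037 + 0.047 = 0.338.
P(A=3) = 0.049 + 0.090 + 0.089 + 0.055 + 0.103 = 0.386.
P(A ∈ {2, 3}) = 0.338 + 0.386 = 0.724; P(B=5, A ∈ {2, 3}) = 0.047 + 0.103 = 0.150.
P(B=5 | A ∈ {2, 3}) = 0.150/0.724 = 0.2072.

0.2072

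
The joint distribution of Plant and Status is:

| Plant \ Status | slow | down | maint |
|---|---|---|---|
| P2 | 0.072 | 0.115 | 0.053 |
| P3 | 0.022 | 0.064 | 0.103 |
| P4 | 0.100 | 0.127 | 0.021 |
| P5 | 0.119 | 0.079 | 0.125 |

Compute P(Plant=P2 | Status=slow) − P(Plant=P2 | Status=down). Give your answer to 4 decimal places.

-0.0687

P(Status=slow) = 0.072 + 0.022 + 0.100 + 0.119 = 0.313; P(Plant=P2 | Status=slow) = 0.072/0.313 = 0.23003.
P(Status=down) = 0.115 + 0.064 + 0.127 + 0.079 = 0.385; P(Plant=P2 | Status=down) = 0.115/0.385 = 0.29870.
Difference = -0.0687.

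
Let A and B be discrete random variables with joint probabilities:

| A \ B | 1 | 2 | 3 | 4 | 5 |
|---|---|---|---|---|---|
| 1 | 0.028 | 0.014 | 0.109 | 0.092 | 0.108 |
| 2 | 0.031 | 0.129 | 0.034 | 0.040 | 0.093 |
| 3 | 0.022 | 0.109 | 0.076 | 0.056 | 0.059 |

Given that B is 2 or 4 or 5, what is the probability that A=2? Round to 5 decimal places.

0.37429

P(B=2) = 0.014 + 0.129 + 0.109 = 0.252.
P(B=4) = 0.092 + 0.040 + 0.056 = 0.188.
P(B=5) = 0.108 + 0.093 + 0.059 = 0.260.
P(B ∈ {2, 4, 5}) = 0.252 + 0.188 + 0.260 = 0.700; P(A=2, B ∈ {2, 4, 5}) = 0.129 + 0.040 + 0.093 = 0.262.
P(A=2 | B ∈ {2, 4, 5}) = 0.262/0.700 = 0.37429.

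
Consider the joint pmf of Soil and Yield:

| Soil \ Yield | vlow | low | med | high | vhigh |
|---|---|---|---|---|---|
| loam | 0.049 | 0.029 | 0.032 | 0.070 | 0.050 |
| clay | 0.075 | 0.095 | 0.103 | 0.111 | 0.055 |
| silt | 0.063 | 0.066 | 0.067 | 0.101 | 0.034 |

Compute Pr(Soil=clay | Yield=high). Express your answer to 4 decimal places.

P(Yield=high) = 0.070 + 0.111 + 0.101 = 0.282.
P(Soil=clay | Yield=high) = 0.111/0.282 = 0.3936.

0.3936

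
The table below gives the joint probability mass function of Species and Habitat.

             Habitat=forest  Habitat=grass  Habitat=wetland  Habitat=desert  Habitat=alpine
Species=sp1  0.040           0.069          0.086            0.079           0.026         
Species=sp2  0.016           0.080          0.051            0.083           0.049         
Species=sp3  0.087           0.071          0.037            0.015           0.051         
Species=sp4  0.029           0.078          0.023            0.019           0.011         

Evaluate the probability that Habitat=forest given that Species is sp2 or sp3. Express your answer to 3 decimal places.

0.191

P(Species=sp2) = 0.016 + 0.080 + 0.051 + 0.083 + 0.049 = 0.279.
P(Species=sp3) = 0.087 + 0.071 + 0.037 + 0.015 + 0.051 = 0.261.
P(Species ∈ {sp2, sp3}) = 0.279 + 0.261 = 0.540; P(Habitat=forest, Species ∈ {sp2, sp3}) = 0.016 + 0.087 = 0.103.
P(Habitat=forest | Species ∈ {sp2, sp3}) = 0.103/0.540 = 0.191.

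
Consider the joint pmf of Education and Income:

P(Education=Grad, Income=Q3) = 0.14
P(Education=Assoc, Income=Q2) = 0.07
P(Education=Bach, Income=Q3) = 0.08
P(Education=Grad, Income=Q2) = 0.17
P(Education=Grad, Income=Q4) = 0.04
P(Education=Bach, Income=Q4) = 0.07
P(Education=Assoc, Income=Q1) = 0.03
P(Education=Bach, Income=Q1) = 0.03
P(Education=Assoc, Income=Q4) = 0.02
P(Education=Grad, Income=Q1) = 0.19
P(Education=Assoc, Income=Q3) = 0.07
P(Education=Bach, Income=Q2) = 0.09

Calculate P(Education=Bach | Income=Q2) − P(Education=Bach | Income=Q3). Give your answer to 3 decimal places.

-0.003

P(Income=Q2) = 0.07 + 0.09 + 0.17 = 0.33; P(Education=Bach | Income=Q2) = 0.09/0.33 = 0.2727.
P(Income=Q3) = 0.07 + 0.08 + 0.14 = 0.29; P(Education=Bach | Income=Q3) = 0.08/0.29 = 0.2759.
Difference = -0.003.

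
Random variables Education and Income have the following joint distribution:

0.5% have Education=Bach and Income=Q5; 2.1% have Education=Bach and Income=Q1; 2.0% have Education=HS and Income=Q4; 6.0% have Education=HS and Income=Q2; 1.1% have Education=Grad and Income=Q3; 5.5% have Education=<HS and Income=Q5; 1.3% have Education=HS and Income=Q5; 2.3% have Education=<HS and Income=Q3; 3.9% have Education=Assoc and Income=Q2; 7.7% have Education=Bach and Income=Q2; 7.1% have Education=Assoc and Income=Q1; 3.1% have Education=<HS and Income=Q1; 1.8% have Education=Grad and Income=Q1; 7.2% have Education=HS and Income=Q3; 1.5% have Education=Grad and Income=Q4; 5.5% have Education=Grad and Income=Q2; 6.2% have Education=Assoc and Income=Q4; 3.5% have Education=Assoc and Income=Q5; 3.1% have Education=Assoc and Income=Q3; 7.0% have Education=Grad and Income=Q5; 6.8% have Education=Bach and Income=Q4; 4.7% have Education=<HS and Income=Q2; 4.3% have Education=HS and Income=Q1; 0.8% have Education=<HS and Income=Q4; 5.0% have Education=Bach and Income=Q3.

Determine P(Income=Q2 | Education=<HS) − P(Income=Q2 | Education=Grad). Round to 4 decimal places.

-0.0389

P(Education=<HS) = 0.031 + 0.047 + 0.023 + 0.008 + 0.055 = 0.164; P(Income=Q2 | Education=<HS) = 0.047/0.164 = 0.28659.
P(Education=Grad) = 0.018 + 0.055 + 0.011 + 0.015 + 0.070 = 0.169; P(Income=Q2 | Education=Grad) = 0.055/0.169 = 0.32544.
Difference = -0.0389.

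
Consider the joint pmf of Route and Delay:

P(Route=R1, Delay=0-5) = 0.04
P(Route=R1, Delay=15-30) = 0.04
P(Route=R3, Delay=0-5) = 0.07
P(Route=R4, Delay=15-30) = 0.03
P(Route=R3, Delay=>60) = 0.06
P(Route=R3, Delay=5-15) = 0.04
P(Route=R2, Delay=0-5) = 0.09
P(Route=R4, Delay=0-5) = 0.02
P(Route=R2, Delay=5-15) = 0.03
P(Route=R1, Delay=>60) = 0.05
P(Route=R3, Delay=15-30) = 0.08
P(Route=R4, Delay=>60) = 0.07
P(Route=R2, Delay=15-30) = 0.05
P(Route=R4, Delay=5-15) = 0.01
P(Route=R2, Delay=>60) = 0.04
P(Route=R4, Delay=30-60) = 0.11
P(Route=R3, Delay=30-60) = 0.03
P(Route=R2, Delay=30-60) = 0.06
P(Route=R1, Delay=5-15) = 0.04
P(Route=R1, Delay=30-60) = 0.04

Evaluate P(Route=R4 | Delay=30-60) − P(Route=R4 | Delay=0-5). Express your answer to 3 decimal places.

P(Delay=30-60) = 0.04 + 0.06 + 0.03 + 0.11 = 0.24; P(Route=R4 | Delay=30-60) = 0.11/0.24 = 0.4583.
P(Delay=0-5) = 0.04 + 0.09 + 0.07 + 0.02 = 0.22; P(Route=R4 | Delay=0-5) = 0.02/0.22 = 0.0909.
Difference = 0.367.

0.367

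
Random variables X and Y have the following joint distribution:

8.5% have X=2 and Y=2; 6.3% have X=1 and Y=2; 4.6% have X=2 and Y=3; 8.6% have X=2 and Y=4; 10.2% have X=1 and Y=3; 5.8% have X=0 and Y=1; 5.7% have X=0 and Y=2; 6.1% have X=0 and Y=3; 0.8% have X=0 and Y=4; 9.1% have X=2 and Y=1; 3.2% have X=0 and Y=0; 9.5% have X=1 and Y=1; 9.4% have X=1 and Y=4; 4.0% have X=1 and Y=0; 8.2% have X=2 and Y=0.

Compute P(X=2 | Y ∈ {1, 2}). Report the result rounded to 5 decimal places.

0.39198

P(Y=1) = 0.058 + 0.095 + 0.091 = 0.244.
P(Y=2) = 0.057 + 0.063 + 0.085 = 0.205.
P(Y ∈ {1, 2}) = 0.244 + 0.205 = 0.449; P(X=2, Y ∈ {1, 2}) = 0.091 + 0.085 = 0.176.
P(X=2 | Y ∈ {1, 2}) = 0.176/0.449 = 0.39198.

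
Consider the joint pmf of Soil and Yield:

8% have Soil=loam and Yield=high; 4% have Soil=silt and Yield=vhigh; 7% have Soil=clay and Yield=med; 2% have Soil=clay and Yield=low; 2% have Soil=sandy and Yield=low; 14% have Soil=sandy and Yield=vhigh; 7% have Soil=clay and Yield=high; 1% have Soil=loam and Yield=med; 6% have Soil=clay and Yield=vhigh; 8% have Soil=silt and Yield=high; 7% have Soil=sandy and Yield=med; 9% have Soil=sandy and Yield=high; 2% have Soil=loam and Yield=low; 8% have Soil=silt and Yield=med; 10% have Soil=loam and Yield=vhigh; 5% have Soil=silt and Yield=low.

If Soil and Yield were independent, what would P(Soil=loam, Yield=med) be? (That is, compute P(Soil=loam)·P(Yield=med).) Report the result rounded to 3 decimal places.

0.048

P(Soil=loam) = 0.02 + 0.01 + 0.08 + 0.10 = 0.21.
P(Yield=med) = 0.07 + 0.01 + 0.07 + 0.08 = 0.23.
Product: 0.21 × 0.23 = 0.048.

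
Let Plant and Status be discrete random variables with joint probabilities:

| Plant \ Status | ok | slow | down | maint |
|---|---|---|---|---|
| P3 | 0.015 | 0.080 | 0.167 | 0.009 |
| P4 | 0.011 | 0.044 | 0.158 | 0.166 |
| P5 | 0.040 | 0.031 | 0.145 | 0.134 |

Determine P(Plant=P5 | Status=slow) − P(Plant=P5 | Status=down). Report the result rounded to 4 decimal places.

-0.1085

P(Status=slow) = 0.080 + 0.044 + 0.031 = 0.155; P(Plant=P5 | Status=slow) = 0.031/0.155 = 0.20000.
P(Status=down) = 0.167 + 0.158 + 0.145 = 0.470; P(Plant=P5 | Status=down) = 0.145/0.470 = 0.30851.
Difference = -0.1085.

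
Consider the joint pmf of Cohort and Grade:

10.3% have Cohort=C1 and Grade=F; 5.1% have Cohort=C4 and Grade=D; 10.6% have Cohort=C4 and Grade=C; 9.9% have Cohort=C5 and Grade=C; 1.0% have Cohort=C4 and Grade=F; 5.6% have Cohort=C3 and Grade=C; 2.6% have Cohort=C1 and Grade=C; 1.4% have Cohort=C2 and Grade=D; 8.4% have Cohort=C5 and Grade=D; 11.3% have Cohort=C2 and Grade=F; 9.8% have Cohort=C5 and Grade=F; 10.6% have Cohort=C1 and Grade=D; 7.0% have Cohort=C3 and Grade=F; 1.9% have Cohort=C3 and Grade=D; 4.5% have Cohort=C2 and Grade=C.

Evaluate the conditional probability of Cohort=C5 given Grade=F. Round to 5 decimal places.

0.24873

P(Grade=F) = 0.103 + 0.113 + 0.070 + 0.010 + 0.098 = 0.394.
P(Cohort=C5 | Grade=F) = 0.098/0.394 = 0.24873.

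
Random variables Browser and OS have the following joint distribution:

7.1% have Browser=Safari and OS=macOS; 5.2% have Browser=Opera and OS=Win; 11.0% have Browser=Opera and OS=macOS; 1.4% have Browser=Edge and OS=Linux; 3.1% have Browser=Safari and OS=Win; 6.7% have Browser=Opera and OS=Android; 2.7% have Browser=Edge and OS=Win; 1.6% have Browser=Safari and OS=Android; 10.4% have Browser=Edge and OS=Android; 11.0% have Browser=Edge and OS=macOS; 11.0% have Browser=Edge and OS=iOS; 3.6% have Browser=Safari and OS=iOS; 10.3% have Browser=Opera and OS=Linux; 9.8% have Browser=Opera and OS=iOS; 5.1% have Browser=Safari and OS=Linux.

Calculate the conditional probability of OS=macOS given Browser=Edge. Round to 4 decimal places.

0.3014

P(Browser=Edge) = 0.027 + 0.110 + 0.014 + 0.110 + 0.104 = 0.365.
P(OS=macOS | Browser=Edge) = 0.110/0.365 = 0.3014.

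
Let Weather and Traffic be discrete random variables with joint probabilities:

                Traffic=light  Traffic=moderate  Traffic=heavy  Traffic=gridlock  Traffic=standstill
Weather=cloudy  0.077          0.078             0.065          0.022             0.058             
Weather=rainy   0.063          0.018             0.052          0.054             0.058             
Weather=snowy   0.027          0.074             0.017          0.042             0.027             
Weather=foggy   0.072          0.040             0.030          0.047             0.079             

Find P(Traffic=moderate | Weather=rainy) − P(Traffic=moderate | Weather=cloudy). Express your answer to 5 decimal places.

-0.18653

P(Weather=rainy) = 0.063 + 0.018 + 0.052 + 0.054 + 0.058 = 0.245; P(Traffic=moderate | Weather=rainy) = 0.018/0.245 = 0.073469.
P(Weather=cloudy) = 0.077 + 0.078 + 0.065 + 0.022 + 0.058 = 0.300; P(Traffic=moderate | Weather=cloudy) = 0.078/0.300 = 0.260000.
Difference = -0.18653.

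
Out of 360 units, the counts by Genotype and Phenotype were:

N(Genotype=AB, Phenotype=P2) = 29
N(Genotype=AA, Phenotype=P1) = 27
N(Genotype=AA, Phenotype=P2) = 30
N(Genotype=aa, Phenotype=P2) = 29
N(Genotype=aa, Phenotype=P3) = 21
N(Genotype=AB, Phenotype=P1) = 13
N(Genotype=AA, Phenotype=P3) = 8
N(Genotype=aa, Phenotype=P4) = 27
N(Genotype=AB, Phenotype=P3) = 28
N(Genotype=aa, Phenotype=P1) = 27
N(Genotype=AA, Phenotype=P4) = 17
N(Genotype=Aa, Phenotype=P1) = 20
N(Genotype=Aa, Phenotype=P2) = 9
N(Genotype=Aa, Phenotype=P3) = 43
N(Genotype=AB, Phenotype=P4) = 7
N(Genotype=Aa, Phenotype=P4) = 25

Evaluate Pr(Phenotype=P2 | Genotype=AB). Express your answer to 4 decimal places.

Total with Genotype=AB: 13 + 29 + 28 + 7 = 77.
P(Phenotype=P2 | Genotype=AB) = 29/77 = 0.3766.

0.3766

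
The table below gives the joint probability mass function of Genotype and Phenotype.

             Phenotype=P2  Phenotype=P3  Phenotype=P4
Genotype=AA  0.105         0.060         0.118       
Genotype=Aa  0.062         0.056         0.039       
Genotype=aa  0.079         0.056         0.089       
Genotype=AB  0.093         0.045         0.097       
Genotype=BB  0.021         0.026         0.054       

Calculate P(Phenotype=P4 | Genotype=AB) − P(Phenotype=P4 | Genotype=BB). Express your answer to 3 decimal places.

P(Genotype=AB) = 0.093 + 0.045 + 0.097 = 0.235; P(Phenotype=P4 | Genotype=AB) = 0.097/0.235 = 0.4128.
P(Genotype=BB) = 0.021 + 0.026 + 0.054 = 0.101; P(Phenotype=P4 | Genotype=BB) = 0.054/0.101 = 0.5347.
Difference = -0.122.

-0.122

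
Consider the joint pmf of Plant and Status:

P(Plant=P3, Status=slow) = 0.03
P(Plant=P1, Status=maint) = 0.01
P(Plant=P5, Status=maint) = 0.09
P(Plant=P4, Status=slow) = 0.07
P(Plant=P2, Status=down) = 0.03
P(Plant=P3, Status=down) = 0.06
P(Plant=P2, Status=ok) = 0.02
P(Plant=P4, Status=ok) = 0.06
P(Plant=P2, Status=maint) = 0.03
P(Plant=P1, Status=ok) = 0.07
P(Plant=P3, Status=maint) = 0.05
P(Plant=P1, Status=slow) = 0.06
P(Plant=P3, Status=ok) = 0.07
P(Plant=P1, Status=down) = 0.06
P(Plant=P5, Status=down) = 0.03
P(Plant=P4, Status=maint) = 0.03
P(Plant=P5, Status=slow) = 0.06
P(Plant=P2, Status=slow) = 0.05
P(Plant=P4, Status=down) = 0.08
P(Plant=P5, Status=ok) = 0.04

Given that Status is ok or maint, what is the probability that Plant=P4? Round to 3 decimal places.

P(Status=ok) = 0.07 + 0.02 + 0.07 + 0.06 + 0.04 = 0.26.
P(Status=maint) = 0.01 + 0.03 + 0.05 + 0.03 + 0.09 = 0.21.
P(Status ∈ {ok, maint}) = 0.26 + 0.21 = 0.47; P(Plant=P4, Status ∈ {ok, maint}) = 0.06 + 0.03 = 0.09.
P(Plant=P4 | Status ∈ {ok, maint}) = 0.09/0.47 = 0.191.

0.191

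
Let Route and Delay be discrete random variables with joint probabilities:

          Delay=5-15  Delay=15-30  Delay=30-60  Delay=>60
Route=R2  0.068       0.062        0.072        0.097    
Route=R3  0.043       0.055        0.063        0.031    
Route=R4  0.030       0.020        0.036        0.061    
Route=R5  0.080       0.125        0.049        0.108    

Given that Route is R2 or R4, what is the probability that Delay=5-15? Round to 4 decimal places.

0.2197

P(Route=R2) = 0.068 + 0.062 + 0.072 + 0.097 = 0.299.
P(Route=R4) = 0.030 + 0.020 + 0.036 + 0.061 = 0.147.
P(Route ∈ {R2, R4}) = 0.299 + 0.147 = 0.446; P(Delay=5-15, Route ∈ {R2, R4}) = 0.068 + 0.030 = 0.098.
P(Delay=5-15 | Route ∈ {R2, R4}) = 0.098/0.446 = 0.2197.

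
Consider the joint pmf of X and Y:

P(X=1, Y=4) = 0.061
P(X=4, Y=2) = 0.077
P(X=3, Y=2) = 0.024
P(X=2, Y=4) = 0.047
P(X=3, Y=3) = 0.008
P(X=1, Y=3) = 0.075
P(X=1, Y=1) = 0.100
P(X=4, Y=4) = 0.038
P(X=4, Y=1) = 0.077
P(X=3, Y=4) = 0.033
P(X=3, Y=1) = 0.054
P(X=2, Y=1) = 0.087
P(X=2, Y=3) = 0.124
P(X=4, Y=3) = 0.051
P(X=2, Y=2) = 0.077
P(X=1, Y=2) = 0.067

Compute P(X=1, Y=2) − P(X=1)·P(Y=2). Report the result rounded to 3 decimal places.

P(X=1) = 0.100 + 0.067 + 0.075 + 0.061 = 0.303.
P(Y=2) = 0.067 + 0.077 + 0.024 + 0.077 = 0.245.
P(X=1, Y=2) − P(X=1)P(Y=2) = 0.067 − 0.303×0.245 = -0.007.

-0.007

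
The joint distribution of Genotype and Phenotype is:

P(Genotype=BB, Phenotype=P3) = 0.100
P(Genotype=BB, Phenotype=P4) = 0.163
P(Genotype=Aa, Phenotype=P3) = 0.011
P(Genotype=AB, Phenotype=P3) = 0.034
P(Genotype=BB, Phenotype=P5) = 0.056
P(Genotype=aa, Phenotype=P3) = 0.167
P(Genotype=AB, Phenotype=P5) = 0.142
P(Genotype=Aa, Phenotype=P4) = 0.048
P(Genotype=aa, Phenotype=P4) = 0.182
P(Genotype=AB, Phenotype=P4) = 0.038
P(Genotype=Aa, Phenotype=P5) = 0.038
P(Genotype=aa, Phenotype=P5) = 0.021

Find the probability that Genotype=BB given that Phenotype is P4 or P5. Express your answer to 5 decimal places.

0.31831

P(Phenotype=P4) = 0.048 + 0.182 + 0.038 + 0.163 = 0.431.
P(Phenotype=P5) = 0.038 + 0.021 + 0.142 + 0.056 = 0.257.
P(Phenotype ∈ {P4, P5}) = 0.431 + 0.257 = 0.688; P(Genotype=BB, Phenotype ∈ {P4, P5}) = 0.163 + 0.056 = 0.219.
P(Genotype=BB | Phenotype ∈ {P4, P5}) = 0.219/0.688 = 0.31831.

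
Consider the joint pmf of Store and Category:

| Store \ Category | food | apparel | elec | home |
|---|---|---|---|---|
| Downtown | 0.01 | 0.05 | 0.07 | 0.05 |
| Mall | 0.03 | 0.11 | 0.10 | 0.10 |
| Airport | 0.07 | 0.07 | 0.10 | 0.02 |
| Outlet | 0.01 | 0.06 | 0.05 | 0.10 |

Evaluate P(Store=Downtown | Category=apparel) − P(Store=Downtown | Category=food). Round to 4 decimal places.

0.0891

P(Category=apparel) = 0.05 + 0.11 + 0.07 + 0.06 = 0.29; P(Store=Downtown | Category=apparel) = 0.05/0.29 = 0.17241.
P(Category=food) = 0.01 + 0.03 + 0.07 + 0.01 = 0.12; P(Store=Downtown | Category=food) = 0.01/0.12 = 0.08333.
Difference = 0.0891.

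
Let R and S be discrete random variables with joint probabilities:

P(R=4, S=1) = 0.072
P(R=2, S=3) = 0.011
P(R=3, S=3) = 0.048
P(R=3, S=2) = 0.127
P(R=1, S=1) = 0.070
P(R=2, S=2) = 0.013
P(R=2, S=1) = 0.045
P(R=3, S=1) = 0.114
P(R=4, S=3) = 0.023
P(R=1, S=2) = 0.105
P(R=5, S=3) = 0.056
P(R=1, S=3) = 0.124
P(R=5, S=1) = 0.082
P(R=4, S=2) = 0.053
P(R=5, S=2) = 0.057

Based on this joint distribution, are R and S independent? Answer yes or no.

no

P(R=1) = 0.299 and P(S=3) = 0.262, so their product is 0.07834, but P(R=1, S=3) = 0.124. Since these differ, R and S are not independent.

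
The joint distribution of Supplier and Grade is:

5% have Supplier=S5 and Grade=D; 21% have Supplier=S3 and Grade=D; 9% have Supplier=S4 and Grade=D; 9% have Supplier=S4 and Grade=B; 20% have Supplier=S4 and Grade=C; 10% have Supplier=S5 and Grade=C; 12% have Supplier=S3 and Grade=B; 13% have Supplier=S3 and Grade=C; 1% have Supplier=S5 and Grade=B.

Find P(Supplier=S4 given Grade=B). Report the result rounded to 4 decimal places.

P(Grade=B) = 0.12 + 0.09 + 0.01 = 0.22.
P(Supplier=S4 | Grade=B) = 0.09/0.22 = 0.4091.

0.4091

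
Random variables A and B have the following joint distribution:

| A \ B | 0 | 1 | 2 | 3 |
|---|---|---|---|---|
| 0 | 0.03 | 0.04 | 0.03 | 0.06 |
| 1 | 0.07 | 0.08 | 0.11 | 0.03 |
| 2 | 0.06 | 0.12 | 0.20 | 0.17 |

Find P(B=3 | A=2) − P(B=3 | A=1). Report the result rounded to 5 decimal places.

0.20564

P(A=2) = 0.06 + 0.12 + 0.20 + 0.17 = 0.55; P(B=3 | A=2) = 0.17/0.55 = 0.309091.
P(A=1) = 0.07 + 0.08 + 0.11 + 0.03 = 0.29; P(B=3 | A=1) = 0.03/0.29 = 0.103448.
Difference = 0.20564.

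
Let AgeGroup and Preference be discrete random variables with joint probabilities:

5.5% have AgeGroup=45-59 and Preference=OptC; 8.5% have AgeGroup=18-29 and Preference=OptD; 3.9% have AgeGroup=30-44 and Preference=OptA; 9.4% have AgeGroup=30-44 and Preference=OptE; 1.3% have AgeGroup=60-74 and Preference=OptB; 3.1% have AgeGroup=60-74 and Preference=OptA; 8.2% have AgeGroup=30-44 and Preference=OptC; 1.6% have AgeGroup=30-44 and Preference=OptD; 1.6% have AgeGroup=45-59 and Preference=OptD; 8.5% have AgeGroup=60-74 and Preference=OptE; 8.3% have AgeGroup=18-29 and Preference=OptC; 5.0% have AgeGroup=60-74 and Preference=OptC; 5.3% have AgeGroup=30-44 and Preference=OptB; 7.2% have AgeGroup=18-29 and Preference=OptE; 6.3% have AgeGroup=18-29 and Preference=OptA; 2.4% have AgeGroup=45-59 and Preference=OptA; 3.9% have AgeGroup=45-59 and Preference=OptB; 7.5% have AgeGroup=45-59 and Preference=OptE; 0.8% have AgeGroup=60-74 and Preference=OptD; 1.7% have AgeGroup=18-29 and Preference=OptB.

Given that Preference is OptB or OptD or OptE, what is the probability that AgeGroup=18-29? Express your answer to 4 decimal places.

P(Preference=OptB) = 0.017 + 0.053 + 0.039 + 0.013 = 0.122.
P(Preference=OptD) = 0.085 + 0.016 + 0.016 + 0.008 = 0.125.
P(Preference=OptE) = 0.072 + 0.094 + 0.075 + 0.085 = 0.326.
P(Preference ∈ {OptB, OptD, OptE}) = 0.122 + 0.125 + 0.326 = 0.573; P(AgeGroup=18-29, Preference ∈ {OptB, OptD, OptE}) = 0.017 + 0.085 + 0.072 = 0.174.
P(AgeGroup=18-29 | Preference ∈ {OptB, OptD, OptE}) = 0.174/0.573 = 0.3037.

0.3037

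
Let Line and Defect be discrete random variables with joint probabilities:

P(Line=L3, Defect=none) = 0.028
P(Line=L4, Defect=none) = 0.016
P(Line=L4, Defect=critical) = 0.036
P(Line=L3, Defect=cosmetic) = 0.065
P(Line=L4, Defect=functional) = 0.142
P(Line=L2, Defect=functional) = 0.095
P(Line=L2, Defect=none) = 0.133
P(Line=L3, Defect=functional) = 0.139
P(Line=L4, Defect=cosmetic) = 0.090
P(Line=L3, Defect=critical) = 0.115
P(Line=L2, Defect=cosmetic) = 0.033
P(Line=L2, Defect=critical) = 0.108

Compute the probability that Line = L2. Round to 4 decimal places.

P(Line=L2) = 0.133 + 0.033 + 0.095 + 0.108 = 0.369.

0.3690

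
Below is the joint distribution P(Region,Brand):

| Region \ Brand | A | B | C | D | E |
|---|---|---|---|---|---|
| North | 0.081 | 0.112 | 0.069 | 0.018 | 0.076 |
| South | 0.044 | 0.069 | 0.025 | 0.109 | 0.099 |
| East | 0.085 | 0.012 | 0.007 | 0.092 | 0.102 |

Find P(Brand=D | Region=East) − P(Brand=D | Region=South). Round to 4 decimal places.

-0.0063

P(Region=East) = 0.085 + 0.012 + 0.007 + 0.092 + 0.102 = 0.298; P(Brand=D | Region=East) = 0.092/0.298 = 0.30872.
P(Region=South) = 0.044 + 0.069 + 0.025 + 0.109 + 0.099 = 0.346; P(Brand=D | Region=South) = 0.109/0.346 = 0.31503.
Difference = -0.0063.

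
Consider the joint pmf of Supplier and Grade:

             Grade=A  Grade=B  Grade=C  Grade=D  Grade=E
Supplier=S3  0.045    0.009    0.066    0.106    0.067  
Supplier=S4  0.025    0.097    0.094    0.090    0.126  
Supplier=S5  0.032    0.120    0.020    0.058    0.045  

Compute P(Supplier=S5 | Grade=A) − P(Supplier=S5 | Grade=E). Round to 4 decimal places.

0.1246

P(Grade=A) = 0.045 + 0.025 + 0.032 = 0.102; P(Supplier=S5 | Grade=A) = 0.032/0.102 = 0.31373.
P(Grade=E) = 0.067 + 0.126 + 0.045 = 0.238; P(Supplier=S5 | Grade=E) = 0.045/0.238 = 0.18908.
Difference = 0.1246.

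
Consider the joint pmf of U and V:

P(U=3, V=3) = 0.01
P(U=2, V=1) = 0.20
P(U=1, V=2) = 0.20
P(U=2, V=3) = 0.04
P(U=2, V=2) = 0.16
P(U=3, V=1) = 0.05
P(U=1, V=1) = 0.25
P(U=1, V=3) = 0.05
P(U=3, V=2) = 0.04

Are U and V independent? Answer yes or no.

yes

Every cell satisfies P(U,V) = P(U)·P(V). For instance P(U=3) = 0.10, P(V=1) = 0.50, and 0.10×0.50 = 0.05 matches the joint entry. So U and V are independent.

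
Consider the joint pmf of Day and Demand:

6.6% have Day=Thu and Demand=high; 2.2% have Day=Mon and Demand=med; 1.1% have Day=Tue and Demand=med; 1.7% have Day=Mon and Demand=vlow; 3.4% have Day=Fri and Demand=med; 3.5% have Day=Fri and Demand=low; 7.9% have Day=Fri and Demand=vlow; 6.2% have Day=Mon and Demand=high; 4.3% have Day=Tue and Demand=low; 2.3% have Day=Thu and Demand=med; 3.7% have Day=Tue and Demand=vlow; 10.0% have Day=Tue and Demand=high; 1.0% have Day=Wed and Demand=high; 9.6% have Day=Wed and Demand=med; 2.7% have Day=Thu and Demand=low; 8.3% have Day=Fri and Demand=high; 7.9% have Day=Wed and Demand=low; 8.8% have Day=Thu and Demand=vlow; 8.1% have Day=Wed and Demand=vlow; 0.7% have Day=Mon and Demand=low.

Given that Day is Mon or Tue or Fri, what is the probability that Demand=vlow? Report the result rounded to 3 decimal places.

0.251

P(Day=Mon) = 0.017 + 0.007 + 0.022 + 0.062 = 0.108.
P(Day=Tue) = 0.037 + 0.043 + 0.011 + 0.100 = 0.191.
P(Day=Fri) = 0.079 + 0.035 + 0.034 + 0.083 = 0.231.
P(Day ∈ {Mon, Tue, Fri}) = 0.108 + 0.191 + 0.231 = 0.530; P(Demand=vlow, Day ∈ {Mon, Tue, Fri}) = 0.017 + 0.037 + 0.079 = 0.133.
P(Demand=vlow | Day ∈ {Mon, Tue, Fri}) = 0.133/0.530 = 0.251.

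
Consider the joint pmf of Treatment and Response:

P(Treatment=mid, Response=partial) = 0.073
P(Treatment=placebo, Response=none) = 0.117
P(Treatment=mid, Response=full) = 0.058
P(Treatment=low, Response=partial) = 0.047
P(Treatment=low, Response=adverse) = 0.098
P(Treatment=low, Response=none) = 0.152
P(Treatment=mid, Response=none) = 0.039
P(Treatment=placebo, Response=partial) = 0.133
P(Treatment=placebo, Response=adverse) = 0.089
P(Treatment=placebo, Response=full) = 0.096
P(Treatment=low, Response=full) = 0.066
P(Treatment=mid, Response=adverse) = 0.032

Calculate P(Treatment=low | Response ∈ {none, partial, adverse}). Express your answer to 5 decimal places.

P(Response=none) = 0.117 + 0.152 + 0.039 = 0.308.
P(Response=partial) = 0.133 + 0.047 + 0.073 = 0.253.
P(Response=adverse) = 0.089 + 0.098 + 0.032 = 0.219.
P(Response ∈ {none, partial, adverse}) = 0.308 + 0.253 + 0.219 = 0.780; P(Treatment=low, Response ∈ {none, partial, adverse}) = 0.152 + 0.047 + 0.098 = 0.297.
P(Treatment=low | Response ∈ {none, partial, adverse}) = 0.297/0.780 = 0.38077.

0.38077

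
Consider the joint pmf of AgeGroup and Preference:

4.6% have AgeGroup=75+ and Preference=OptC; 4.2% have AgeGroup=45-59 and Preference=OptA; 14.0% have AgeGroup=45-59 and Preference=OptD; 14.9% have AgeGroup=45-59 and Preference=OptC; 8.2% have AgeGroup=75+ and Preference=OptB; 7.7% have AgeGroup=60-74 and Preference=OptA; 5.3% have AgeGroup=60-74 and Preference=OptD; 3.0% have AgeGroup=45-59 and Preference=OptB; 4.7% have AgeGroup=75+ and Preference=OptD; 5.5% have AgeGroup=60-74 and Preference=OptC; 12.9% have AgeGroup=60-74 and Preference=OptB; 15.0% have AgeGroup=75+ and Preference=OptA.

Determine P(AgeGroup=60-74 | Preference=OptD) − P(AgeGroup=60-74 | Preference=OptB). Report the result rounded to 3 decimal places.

-0.314

P(Preference=OptD) = 0.140 + 0.053 + 0.047 = 0.240; P(AgeGroup=60-74 | Preference=OptD) = 0.053/0.240 = 0.2208.
P(Preference=OptB) = 0.030 + 0.129 + 0.082 = 0.241; P(AgeGroup=60-74 | Preference=OptB) = 0.129/0.241 = 0.5353.
Difference = -0.314.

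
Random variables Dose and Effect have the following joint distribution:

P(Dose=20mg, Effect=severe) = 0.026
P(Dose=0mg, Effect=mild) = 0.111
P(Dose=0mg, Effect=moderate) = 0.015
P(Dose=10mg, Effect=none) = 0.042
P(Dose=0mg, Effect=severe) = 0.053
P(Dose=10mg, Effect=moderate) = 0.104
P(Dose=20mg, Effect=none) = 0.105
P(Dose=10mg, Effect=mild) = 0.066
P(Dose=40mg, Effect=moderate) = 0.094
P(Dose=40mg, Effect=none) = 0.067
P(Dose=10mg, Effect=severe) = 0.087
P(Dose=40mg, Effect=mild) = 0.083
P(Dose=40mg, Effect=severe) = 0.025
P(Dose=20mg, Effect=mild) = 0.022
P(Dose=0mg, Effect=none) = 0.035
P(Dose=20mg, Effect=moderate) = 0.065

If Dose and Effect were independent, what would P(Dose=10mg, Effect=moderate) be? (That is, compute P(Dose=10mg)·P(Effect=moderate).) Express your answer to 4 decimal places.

0.0831

P(Dose=10mg) = 0.042 + 0.066 + 0.104 + 0.087 = 0.299.
P(Effect=moderate) = 0.015 + 0.104 + 0.065 + 0.094 = 0.278.
Product: 0.299 × 0.278 = 0.0831.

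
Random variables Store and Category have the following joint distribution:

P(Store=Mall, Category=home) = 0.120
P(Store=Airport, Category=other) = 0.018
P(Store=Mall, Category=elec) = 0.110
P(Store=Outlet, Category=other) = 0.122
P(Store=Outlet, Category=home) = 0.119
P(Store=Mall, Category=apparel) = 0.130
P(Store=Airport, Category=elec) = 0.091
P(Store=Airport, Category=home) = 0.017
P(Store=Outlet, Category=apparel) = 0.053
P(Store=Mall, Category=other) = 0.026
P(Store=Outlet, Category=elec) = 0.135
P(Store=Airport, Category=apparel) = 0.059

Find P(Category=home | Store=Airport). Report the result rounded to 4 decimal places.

P(Store=Airport) = 0.059 + 0.091 + 0.017 + 0.018 = 0.185.
P(Category=home | Store=Airport) = 0.017/0.185 = 0.0919.

0.0919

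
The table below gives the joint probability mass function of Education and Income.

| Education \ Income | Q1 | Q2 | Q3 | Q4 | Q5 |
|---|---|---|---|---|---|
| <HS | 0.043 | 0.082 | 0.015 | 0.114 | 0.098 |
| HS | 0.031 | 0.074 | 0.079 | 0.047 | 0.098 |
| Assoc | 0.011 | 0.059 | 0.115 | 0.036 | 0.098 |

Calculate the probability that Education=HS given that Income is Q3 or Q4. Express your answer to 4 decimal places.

P(Income=Q3) = 0.015 + 0.079 + 0.115 = 0.209.
P(Income=Q4) = 0.114 + 0.047 + 0.036 = 0.197.
P(Income ∈ {Q3, Q4}) = 0.209 + 0.197 = 0.406; P(Education=HS, Income ∈ {Q3, Q4}) = 0.079 + 0.047 = 0.126.
P(Education=HS | Income ∈ {Q3, Q4}) = 0.126/0.406 = 0.3103.

0.3103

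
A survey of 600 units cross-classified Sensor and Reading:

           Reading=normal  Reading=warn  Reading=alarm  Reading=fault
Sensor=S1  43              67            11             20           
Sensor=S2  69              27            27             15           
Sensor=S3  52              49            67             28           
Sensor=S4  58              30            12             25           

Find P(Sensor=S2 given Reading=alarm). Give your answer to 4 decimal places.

0.2308

Total with Reading=alarm: 11 + 27 + 67 + 12 = 117.
P(Sensor=S2 | Reading=alarm) = 27/117 = 0.2308.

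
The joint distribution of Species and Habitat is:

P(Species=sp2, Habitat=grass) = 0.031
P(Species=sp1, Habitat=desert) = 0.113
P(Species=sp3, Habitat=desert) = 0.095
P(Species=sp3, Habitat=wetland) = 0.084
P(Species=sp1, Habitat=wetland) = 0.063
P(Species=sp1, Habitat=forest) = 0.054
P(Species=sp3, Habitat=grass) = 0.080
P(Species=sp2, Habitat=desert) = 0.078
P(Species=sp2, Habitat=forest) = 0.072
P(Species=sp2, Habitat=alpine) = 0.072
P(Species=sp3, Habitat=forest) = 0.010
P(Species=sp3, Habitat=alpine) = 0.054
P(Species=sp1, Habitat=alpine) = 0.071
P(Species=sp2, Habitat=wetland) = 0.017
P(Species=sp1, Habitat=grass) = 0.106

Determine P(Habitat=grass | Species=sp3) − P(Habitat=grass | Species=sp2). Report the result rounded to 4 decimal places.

0.1329

P(Species=sp3) = 0.010 + 0.080 + 0.084 + 0.095 + 0.054 = 0.323; P(Habitat=grass | Species=sp3) = 0.080/0.323 = 0.24768.
P(Species=sp2) = 0.072 + 0.031 + 0.017 + 0.078 + 0.072 = 0.270; P(Habitat=grass | Species=sp2) = 0.031/0.270 = 0.11481.
Difference = 0.1329.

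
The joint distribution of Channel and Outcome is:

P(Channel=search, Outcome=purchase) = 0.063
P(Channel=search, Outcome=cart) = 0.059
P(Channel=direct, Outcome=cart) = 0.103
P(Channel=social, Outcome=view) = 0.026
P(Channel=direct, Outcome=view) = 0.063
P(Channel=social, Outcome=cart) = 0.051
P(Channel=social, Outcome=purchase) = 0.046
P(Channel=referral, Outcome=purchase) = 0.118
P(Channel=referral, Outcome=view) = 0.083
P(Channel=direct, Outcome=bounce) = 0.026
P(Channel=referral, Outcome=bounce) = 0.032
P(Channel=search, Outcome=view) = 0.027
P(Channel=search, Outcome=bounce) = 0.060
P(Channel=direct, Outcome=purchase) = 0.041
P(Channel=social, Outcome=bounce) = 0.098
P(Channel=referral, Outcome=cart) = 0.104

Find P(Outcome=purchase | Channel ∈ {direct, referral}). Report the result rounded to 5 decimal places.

P(Channel=direct) = 0.026 + 0.063 + 0.103 + 0.041 = 0.233.
P(Channel=referral) = 0.032 + 0.083 + 0.104 + 0.118 = 0.337.
P(Channel ∈ {direct, referral}) = 0.233 + 0.337 = 0.570; P(Outcome=purchase, Channel ∈ {direct, referral}) = 0.041 + 0.118 = 0.159.
P(Outcome=purchase | Channel ∈ {direct, referral}) = 0.159/0.570 = 0.27895.

0.27895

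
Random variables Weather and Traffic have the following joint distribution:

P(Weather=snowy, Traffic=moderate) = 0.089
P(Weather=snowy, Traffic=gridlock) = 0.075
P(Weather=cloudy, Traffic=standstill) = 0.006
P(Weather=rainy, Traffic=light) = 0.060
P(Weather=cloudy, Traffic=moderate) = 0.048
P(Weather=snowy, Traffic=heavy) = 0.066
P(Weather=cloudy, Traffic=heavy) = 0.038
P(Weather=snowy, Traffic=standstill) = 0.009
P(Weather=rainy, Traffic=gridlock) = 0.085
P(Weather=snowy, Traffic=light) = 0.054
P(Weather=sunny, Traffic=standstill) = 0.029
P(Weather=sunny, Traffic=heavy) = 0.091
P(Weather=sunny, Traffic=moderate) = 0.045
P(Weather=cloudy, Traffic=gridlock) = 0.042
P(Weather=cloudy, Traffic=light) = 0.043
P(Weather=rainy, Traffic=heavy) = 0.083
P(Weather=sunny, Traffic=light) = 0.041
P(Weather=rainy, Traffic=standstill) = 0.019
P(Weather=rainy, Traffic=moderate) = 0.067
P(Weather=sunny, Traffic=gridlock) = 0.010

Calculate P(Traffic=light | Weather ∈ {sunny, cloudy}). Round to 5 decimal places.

0.21374

P(Weather=sunny) = 0.041 + 0.045 + 0.091 + 0.010 + 0.029 = 0.216.
P(Weather=cloudy) = 0.043 + 0.048 + 0.038 + 0.042 + 0.006 = 0.177.
P(Weather ∈ {sunny, cloudy}) = 0.216 + 0.177 = 0.393; P(Traffic=light, Weather ∈ {sunny, cloudy}) = 0.041 + 0.043 = 0.084.
P(Traffic=light | Weather ∈ {sunny, cloudy}) = 0.084/0.393 = 0.21374.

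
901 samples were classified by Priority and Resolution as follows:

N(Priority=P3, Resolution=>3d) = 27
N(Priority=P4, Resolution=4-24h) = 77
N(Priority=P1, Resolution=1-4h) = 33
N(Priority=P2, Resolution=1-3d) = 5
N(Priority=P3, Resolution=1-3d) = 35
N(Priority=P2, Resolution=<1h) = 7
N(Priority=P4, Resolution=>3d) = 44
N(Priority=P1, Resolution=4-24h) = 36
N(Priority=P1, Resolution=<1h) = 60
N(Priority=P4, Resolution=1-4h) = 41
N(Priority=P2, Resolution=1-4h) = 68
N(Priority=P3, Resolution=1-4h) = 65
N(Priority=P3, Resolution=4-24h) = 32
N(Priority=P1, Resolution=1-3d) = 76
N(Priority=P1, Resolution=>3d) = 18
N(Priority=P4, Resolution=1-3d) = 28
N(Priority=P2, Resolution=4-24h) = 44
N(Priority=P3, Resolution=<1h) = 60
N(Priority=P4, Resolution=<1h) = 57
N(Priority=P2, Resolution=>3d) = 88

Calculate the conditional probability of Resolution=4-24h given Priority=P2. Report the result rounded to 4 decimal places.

0.2075

Total with Priority=P2: 7 + 68 + 44 + 5 + 88 = 212.
P(Resolution=4-24h | Priority=P2) = 44/212 = 0.2075.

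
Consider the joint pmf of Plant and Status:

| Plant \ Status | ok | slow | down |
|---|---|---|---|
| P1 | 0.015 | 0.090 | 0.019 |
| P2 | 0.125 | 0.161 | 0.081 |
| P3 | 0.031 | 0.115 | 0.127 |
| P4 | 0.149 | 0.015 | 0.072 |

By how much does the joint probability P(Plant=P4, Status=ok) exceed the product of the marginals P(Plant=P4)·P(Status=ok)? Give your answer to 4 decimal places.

P(Plant=P4) = 0.149 + 0.015 + 0.072 = 0.236.
P(Status=ok) = 0.015 + 0.125 + 0.031 + 0.149 = 0.320.
P(Plant=P4, Status=ok) − P(Plant=P4)P(Status=ok) = 0.149 − 0.236×0.320 = 0.0735.

0.0735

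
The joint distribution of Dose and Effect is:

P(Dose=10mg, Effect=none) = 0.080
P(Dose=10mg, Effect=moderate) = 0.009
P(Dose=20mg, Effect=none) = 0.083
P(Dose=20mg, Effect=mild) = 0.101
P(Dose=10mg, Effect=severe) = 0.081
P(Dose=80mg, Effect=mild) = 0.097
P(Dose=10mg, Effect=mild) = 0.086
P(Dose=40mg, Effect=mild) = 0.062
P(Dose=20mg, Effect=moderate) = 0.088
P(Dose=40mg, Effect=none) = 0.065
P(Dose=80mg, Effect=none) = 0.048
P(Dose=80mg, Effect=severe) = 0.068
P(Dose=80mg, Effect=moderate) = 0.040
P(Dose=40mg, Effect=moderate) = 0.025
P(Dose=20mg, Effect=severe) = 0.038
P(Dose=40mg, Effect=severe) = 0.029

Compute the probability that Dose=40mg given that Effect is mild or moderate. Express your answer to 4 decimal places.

P(Effect=mild) = 0.086 + 0.101 + 0.062 + 0.097 = 0.346.
P(Effect=moderate) = 0.009 + 0.088 + 0.025 + 0.040 = 0.162.
P(Effect ∈ {mild, moderate}) = 0.346 + 0.162 = 0.508; P(Dose=40mg, Effect ∈ {mild, moderate}) = 0.062 + 0.025 = 0.087.
P(Dose=40mg | Effect ∈ {mild, moderate}) = 0.087/0.508 = 0.1713.

0.1713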